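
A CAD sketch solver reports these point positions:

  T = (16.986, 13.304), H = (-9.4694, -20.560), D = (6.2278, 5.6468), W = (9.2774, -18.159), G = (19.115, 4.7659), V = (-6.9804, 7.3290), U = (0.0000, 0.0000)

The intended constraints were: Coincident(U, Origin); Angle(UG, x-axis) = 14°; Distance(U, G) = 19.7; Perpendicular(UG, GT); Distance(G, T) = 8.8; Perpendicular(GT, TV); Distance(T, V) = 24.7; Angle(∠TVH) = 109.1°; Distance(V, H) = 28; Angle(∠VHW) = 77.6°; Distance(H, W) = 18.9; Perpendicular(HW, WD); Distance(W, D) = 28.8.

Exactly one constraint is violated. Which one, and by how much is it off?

Distance(W, D) = 28.8 — off by 4.80.

U = (0.00, 0.00) ✓; UG at 14.00° ✓; |UG| = 19.70 ✓; ∠(UG, GT) = 90.00° ✓; |GT| = 8.800 ✓; ∠(GT, TV) = 90.00° ✓; |TV| = 24.70 ✓; ∠TVH = 109.1° ✓; |VH| = 28.00 ✓; ∠VHW = 77.60° ✓; |HW| = 18.90 ✓; ∠(HW, WD) = 90.00° ✓; |WD| = 24.00 ✗.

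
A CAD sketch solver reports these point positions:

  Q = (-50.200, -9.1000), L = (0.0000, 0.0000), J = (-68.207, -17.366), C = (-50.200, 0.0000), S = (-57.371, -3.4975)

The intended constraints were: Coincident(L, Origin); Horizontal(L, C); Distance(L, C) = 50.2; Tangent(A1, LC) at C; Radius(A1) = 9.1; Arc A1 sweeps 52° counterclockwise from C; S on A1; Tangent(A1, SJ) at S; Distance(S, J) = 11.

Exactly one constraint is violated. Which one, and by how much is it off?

Distance(S, J) = 11 — off by 6.60.

L = (0.00, 0.00) ✓; L.y = 0.00, C.y = 0.00 ✓; |LC| = 50.20 ✓; ∠(QC, CL) = 90.00° ✓; |QC| = 9.100 ✓; bearing(Q→S) − bearing(Q→C) = 52.00° ✓; |QS| = 9.100 ✓; ∠(QS, SJ) = 90.00° ✓; |SJ| = 17.60 ✗.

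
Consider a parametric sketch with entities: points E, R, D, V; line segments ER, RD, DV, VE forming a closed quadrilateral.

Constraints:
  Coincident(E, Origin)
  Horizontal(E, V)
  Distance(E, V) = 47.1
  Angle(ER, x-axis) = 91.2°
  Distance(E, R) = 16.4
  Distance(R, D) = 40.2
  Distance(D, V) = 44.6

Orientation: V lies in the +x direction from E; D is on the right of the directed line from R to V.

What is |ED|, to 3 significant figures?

24.4

Checks: |EV| = 47.10 ✓; |ER| = 16.40 ✓; |RD| = 40.20 ✓; |DV| = 44.60 ✓.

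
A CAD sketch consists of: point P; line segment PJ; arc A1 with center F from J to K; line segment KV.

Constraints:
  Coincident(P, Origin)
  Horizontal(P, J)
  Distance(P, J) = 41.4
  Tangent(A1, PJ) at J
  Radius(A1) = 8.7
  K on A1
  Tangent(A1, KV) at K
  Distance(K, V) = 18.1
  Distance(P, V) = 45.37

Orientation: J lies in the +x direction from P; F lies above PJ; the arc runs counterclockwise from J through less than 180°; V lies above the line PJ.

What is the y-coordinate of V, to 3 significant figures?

28.0

Checks: |FK| = 8.700 ✓; ∠(FK, KV) = 90.00° ✓; |KV| = 18.10 ✓; |PV| = 45.37 ✓.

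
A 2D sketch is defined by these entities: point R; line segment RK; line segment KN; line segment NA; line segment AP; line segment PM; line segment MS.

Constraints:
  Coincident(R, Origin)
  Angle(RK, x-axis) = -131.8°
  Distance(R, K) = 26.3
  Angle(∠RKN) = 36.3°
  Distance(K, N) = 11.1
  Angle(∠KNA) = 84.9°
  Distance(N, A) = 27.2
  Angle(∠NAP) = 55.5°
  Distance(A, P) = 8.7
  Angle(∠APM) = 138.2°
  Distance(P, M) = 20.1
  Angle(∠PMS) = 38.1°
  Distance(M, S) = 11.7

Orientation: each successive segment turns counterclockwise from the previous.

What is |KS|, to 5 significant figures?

12.251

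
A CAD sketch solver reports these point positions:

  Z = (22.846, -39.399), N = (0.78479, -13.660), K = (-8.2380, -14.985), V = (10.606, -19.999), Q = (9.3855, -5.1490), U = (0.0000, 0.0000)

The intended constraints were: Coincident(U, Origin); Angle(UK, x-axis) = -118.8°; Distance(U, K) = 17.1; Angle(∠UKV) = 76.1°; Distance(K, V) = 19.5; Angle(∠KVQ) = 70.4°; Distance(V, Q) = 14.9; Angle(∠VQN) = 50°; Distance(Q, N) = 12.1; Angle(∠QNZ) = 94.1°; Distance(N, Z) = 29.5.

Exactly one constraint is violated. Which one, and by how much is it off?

Distance(N, Z) = 29.5 — off by 4.40.

U = (0.00, 0.00) ✓; UK at -118.8° ✓; |UK| = 17.10 ✓; ∠UKV = 76.10° ✓; |KV| = 19.50 ✓; ∠KVQ = 70.40° ✓; |VQ| = 14.90 ✓; ∠VQN = 50.00° ✓; |QN| = 12.10 ✓; ∠QNZ = 94.10° ✓; |NZ| = 33.90 ✗.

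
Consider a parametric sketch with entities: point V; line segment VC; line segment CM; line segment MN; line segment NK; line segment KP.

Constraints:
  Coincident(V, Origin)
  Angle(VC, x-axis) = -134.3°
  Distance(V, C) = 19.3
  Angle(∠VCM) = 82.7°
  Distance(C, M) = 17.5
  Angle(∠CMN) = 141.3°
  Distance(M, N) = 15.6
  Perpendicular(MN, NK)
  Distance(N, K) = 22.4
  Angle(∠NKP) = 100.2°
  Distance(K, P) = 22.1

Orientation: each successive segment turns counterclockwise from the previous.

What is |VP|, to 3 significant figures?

6.67

MN is perpendicular to NK, so NK runs at 91.7°; with |NK| = 22.4, K = (15.4, -1.49). ∠NKP = 100.2° gives KP at 172° from the x-axis; with |KP| = 22.1, P = (-6.43, 1.77). Then |VP| = |P − V| = 6.67.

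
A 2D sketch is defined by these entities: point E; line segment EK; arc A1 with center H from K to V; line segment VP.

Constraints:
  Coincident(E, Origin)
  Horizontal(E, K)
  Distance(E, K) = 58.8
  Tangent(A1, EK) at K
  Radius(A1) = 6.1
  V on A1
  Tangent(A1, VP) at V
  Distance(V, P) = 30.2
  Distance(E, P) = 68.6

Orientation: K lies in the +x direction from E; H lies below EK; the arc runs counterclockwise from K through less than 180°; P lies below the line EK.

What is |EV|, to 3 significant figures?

53.3

E is at the origin; E and K share the same y with |EK| = 58.8 and K on the +x side, so K = (58.8, 0.00). Since A1 is tangent to EK there, HK ⟂ EK, so H = K + (0, -6.1) = (58.8, -6.10). Since HV ⟂ VP (tangency), |HP| = √(6.1² + 30.2²) = 30.8 regardless of where V sits on A1. So P lies on both circle(E, 68.6) and circle(H, 30.8); the below-EK intersection is P = (57.8, -36.9). V is the foot of the tangent from P: V = (52.8, -7.12).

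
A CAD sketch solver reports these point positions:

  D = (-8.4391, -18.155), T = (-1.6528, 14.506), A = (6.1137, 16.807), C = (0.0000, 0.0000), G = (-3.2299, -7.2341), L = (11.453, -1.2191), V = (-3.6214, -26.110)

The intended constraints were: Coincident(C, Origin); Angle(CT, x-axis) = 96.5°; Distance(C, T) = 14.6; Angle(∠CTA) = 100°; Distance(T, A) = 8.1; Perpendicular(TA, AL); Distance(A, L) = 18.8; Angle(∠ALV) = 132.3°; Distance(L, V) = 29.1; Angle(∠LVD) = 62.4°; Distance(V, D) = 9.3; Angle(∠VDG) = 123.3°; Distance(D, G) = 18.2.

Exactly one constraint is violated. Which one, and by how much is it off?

Distance(D, G) = 18.2 — off by 6.10.

C = (0.00, 0.00) ✓; CT at 96.50° ✓; |CT| = 14.60 ✓; ∠CTA = 100.0° ✓; |TA| = 8.100 ✓; ∠(TA, AL) = 90.00° ✓; |AL| = 18.80 ✓; ∠ALV = 132.3° ✓; |LV| = 29.10 ✓; ∠LVD = 62.40° ✓; |VD| = 9.300 ✓; ∠VDG = 123.3° ✓; |DG| = 12.10 ✗.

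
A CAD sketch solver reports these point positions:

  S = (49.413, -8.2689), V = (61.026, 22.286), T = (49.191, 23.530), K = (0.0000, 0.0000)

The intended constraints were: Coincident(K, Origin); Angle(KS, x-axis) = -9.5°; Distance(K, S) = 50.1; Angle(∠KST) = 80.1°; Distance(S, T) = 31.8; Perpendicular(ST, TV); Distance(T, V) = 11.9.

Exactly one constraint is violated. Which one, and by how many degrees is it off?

Perpendicular(ST, TV) — off by 6.40°.

K = (0.00, 0.00) ✓; KS at -9.500° ✓; |KS| = 50.10 ✓; ∠KST = 80.10° ✓; |ST| = 31.80 ✓; ∠(ST, TV) = 96.40° ✗; |TV| = 11.90 ✓.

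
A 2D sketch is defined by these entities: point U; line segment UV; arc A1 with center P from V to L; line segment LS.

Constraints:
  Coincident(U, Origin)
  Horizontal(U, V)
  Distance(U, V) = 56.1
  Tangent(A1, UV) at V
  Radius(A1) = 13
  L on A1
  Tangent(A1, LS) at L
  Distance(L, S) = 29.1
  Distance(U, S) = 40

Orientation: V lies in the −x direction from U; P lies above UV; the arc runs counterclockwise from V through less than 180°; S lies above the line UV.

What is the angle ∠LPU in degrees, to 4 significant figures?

24.02°

U is at the origin; U and V share the same y with |UV| = 56.1 and V on the −x side, so V = (-56.10, 0.000). A1 meets UV tangentially, so PV is at right angles to UV, so P = V + (0, 13) = (-56.10, 13.00). Since PL ⟂ LS (tangency), |PS| = √(13.0² + 29.1²) = 31.87 regardless of where L sits on A1. So S lies on both circle(U, 40.0) and circle(P, 31.87); the above-UV intersection is S = (-28.19, 28.38). L is the foot of the tangent from S: L = (-45.73, 5.164).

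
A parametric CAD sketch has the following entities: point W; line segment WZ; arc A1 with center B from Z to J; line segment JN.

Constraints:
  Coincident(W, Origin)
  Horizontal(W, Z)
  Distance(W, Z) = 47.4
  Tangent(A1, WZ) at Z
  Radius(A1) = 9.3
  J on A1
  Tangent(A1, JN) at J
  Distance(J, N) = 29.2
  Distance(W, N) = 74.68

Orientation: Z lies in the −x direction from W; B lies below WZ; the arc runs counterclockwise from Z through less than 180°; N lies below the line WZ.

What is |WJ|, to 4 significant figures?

56.30

Checks: |BJ| = 9.300 ✓; ∠(BJ, JN) = 90.00° ✓; |JN| = 29.20 ✓; |WN| = 74.68 ✓.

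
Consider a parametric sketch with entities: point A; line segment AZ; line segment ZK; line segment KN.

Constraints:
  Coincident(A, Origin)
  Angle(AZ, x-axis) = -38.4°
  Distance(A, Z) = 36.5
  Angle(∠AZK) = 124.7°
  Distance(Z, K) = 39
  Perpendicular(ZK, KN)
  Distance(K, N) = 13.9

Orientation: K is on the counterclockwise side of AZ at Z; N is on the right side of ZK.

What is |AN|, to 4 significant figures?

74.17

A is at the origin; AZ runs at -38.4° with length 36.5, so Z = 36.5·(cos -38.4°, sin -38.4°) = (28.60, -22.67). ∠AZK = 124.7°, so ZK runs at -38.4° + (180° − 124.7°) = 16.90° from the x-axis; with |ZK| = 39.0, K = Z + 39.0·(cos 16.90°, sin 16.90°) = (65.92, -11.33). ZK ⟂ KN; with |KN| = 13.9 on the right of ZK, N = K + 13.9·(0.2907, -0.9568) = (69.96, -24.63). Then |AN| = |N − A| = 74.17.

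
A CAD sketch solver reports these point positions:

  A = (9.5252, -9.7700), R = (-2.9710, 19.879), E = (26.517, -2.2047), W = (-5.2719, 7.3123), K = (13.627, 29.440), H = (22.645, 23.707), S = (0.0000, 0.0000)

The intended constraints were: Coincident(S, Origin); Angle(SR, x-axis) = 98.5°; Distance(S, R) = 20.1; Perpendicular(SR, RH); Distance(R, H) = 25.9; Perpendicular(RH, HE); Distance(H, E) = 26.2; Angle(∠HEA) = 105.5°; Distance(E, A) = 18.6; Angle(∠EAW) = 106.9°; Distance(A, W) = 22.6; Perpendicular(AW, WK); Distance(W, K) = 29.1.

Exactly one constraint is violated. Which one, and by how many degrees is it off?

Perpendicular(AW, WK) — off by 8.60°.

S = (0.00, 0.00) ✓; SR at 98.50° ✓; |SR| = 20.10 ✓; ∠(SR, RH) = 90.00° ✓; |RH| = 25.90 ✓; ∠(RH, HE) = 90.00° ✓; |HE| = 26.20 ✓; ∠HEA = 105.5° ✓; |EA| = 18.60 ✓; ∠EAW = 106.9° ✓; |AW| = 22.60 ✓; ∠(AW, WK) = 81.40° ✗; |WK| = 29.10 ✓.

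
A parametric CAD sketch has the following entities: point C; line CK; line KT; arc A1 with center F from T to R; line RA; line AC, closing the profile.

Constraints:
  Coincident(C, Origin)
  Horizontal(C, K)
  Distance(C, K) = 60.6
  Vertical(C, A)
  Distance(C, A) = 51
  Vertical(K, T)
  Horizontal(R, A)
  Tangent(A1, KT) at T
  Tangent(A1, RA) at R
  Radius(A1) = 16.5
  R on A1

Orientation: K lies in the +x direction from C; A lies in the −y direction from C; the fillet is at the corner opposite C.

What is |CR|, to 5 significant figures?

67.423

C is at the origin; C and K share the same y with |CK| = 60.6 and K on the +x side, so K = (60.600, 0.0000). C and A share the same x with |CA| = 51.0 and A on the −y side, so A = (0.0000, -51.000). The virtual corner opposite C is at (60.600, -51.000). The tangent condition forces FT to be normal to KT and A1 meets RA tangentially, so FR is at right angles to RA, with radius 16.5, so the center F sits 16.5 in from both sides at F = (44.100, -34.500). That places the tangent points at T = (60.600, -34.500) on KT and R = (44.100, -51.000) on RA. Then |CR| = |R − C| = 67.423.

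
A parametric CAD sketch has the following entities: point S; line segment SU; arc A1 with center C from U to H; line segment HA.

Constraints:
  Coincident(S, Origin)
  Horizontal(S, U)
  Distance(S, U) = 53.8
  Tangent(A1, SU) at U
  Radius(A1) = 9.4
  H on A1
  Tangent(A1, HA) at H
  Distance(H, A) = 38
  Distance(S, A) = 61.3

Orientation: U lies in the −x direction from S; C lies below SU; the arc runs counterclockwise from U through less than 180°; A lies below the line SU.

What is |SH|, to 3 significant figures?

63.3

Checks: S.y = 0.00, U.y = 0.00 ✓; ∠(CU, US) = 90.00° ✓; |CU| = 9.400 ✓; |CH| = 9.400 ✓; ∠(CH, HA) = 90.00° ✓; |HA| = 38.00 ✓; |SA| = 61.30 ✓.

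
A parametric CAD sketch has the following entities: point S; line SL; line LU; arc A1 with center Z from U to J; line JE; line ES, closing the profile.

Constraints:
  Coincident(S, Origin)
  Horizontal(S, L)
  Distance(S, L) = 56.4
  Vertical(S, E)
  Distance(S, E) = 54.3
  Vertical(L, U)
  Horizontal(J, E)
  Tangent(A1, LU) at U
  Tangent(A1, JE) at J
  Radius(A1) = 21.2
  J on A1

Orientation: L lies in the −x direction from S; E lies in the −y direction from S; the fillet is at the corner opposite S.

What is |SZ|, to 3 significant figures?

48.3

S is at the origin; SL is horizontal with |SL| = 56.4 and L on the −x side, so L = (-56.4, 0.00). SE is vertical with |SE| = 54.3 and E on the −y side, so E = (0.00, -54.3). The virtual corner opposite S is at (-56.4, -54.3). Since A1 is tangent to LU there, ZU ⟂ LU and tangency of A1 to JE means the radius ZJ is perpendicular to JE, with radius 21.2, so the center Z sits 21.2 in from both sides at Z = (-35.2, -33.1). Then |SZ| = |Z − S| = 48.3.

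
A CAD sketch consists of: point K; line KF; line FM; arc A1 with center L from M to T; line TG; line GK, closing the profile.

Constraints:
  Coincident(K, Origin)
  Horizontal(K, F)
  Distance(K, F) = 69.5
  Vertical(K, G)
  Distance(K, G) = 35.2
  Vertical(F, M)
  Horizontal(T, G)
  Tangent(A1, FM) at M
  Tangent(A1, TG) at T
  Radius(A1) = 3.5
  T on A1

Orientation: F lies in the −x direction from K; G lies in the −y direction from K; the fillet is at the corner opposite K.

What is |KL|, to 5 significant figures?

73.218

K is at the origin; K and F share the same y with |KF| = 69.5 and F on the −x side, so F = (-69.500, 0.0000). KG is vertical with |KG| = 35.2 and G on the −y side, so G = (0.0000, -35.200). The virtual corner opposite K is at (-69.500, -35.200). The tangent condition forces LM to be normal to FM and the tangent condition forces LT to be normal to TG, with radius 3.5, so the center L sits 3.5 in from both sides at L = (-66.000, -31.700). Then |KL| = |L − K| = 73.218.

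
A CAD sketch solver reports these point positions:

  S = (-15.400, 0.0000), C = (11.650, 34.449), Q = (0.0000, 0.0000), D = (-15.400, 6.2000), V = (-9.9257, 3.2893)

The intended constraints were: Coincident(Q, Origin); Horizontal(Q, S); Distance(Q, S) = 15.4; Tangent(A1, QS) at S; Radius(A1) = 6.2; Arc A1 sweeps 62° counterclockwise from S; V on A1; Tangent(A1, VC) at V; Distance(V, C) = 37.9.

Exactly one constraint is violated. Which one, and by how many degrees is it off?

Tangent(A1, VC) at V — off by 6.70°.

Q = (0.00, 0.00) ✓; Q.y = 0.00, S.y = 0.00 ✓; |QS| = 15.40 ✓; ∠(DS, SQ) = 90.00° ✓; |DS| = 6.200 ✓; bearing(D→V) − bearing(D→S) = 62.00° ✓; |DV| = 6.200 ✓; ∠(DV, VC) = 96.70° ✗; |VC| = 37.90 ✓.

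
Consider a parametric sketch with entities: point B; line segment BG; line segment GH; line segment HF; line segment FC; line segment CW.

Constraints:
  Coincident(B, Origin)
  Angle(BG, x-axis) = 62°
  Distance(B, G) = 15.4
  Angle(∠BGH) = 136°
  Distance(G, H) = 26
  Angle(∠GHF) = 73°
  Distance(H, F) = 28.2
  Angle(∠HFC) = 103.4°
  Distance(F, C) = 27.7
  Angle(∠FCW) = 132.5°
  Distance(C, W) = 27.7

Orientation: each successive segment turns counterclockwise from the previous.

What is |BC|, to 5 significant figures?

14.579

B is at the origin; BG runs at 62.0° with length 15.4, so G = (7.2299, 13.597). ∠BGH = 136.0° gives GH at 106.00° from the x-axis; with |GH| = 26.0, H = (0.063291, 38.590). ∠GHF = 73.0° gives HF at -147.00° from the x-axis; with |HF| = 28.2, F = (-23.587, 23.231). ∠HFC = 103.4° gives FC at -70.400° from the x-axis; with |FC| = 27.7, C = (-14.295, -2.8636). Then |BC| = |C − B| = 14.579.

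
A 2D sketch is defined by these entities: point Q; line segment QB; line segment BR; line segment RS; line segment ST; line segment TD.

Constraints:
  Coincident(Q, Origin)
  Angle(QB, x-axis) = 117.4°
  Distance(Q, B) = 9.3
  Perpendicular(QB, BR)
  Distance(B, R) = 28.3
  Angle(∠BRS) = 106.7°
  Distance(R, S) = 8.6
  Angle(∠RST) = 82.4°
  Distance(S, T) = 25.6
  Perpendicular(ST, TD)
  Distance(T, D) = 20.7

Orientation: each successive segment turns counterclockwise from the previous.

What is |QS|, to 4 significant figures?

30.79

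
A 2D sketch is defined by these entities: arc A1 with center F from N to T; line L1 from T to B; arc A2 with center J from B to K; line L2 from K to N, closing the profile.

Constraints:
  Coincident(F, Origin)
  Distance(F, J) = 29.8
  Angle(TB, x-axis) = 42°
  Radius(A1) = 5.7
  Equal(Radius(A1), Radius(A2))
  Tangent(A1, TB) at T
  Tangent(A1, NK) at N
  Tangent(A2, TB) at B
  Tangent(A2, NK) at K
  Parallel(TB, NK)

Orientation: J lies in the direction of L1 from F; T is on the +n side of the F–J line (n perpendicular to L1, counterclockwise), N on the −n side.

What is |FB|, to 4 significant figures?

30.34

The slot axis is L1's direction at 42.0°, so u = (cos 42.0°, sin 42.0°) = (0.7431, 0.6691) and n = (−sin 42.0°, cos 42.0°) = (-0.6691, 0.7431). F is at the origin and J lies 29.8 along u from F, so J = 29.8·u = (22.15, 19.94). Tangency of A1 to both parallel lines with radius 5.7 puts T and N at F ± 5.7·n: T = (-3.814, 4.236), N = (3.814, -4.236). Equal radii place B and K the same way about J: B = J + 5.7·n = (18.33, 24.18), K = J − 5.7·n = (25.96, 15.70). Then |FB| = |B − F| = 30.34.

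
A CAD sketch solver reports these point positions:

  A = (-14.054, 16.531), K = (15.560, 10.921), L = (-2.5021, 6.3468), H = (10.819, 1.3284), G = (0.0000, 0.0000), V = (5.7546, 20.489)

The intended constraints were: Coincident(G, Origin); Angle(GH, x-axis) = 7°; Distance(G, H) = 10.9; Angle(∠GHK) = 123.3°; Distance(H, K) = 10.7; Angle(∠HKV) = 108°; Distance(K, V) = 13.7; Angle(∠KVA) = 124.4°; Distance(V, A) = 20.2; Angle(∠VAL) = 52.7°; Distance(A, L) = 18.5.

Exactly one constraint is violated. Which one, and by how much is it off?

Distance(A, L) = 18.5 — off by 3.10.

G = (0.00, 0.00) ✓; GH at 7.000° ✓; |GH| = 10.90 ✓; ∠GHK = 123.3° ✓; |HK| = 10.70 ✓; ∠HKV = 108.0° ✓; |KV| = 13.70 ✓; ∠KVA = 124.4° ✓; |VA| = 20.20 ✓; ∠VAL = 52.70° ✓; |AL| = 15.40 ✗.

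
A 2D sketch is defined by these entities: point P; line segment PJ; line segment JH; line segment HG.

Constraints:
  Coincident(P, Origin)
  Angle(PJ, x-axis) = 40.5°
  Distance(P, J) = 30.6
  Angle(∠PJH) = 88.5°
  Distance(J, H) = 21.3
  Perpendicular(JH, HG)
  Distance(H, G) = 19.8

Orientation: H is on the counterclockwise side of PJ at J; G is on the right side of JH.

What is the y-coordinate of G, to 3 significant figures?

49.0

P is at the origin; PJ runs at 40.5° with length 30.6, so J = 30.6·(cos 40.5°, sin 40.5°) = (23.3, 19.9). ∠PJH = 88.5°, so JH runs at 40.5° + (180° − 88.5°) = 132° from the x-axis; with |JH| = 21.3, H = J + 21.3·(cos 132°, sin 132°) = (9.02, 35.7). The perpendicularity gives HG at right angles to JH; with |HG| = 19.8 on the right of JH, G = H + 19.8·(0.743, 0.669) = (23.7, 49.0). So G.y = 49.0.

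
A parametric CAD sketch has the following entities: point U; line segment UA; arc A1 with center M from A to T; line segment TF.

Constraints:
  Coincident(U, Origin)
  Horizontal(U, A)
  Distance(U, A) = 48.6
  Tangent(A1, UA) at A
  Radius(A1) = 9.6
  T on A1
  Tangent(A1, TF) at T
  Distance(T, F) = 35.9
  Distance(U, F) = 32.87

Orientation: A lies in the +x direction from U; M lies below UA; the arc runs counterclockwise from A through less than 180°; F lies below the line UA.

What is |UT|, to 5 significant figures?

41.866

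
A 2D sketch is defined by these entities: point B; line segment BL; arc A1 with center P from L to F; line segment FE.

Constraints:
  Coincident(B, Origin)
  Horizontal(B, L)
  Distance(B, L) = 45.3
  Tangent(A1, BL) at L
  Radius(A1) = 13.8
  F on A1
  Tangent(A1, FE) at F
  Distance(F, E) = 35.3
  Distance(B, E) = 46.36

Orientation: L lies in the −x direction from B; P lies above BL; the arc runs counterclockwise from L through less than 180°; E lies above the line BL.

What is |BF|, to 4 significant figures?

33.60

Checks: |PF| = 13.80 ✓; ∠(PF, FE) = 90.00° ✓; |FE| = 35.30 ✓; |BE| = 46.36 ✓.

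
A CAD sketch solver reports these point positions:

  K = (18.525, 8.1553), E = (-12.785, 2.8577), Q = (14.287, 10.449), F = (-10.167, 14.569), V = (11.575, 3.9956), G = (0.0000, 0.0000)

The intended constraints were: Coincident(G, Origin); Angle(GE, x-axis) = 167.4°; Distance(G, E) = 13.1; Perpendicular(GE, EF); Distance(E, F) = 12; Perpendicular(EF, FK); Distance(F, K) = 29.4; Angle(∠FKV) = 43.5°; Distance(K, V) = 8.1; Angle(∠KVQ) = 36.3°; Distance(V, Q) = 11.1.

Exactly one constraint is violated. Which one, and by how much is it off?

Distance(V, Q) = 11.1 — off by 4.10.

G = (0.00, 0.00) ✓; GE at 167.4° ✓; |GE| = 13.10 ✓; ∠(GE, EF) = 90.00° ✓; |EF| = 12.00 ✓; ∠(EF, FK) = 90.00° ✓; |FK| = 29.40 ✓; ∠FKV = 43.50° ✓; |KV| = 8.100 ✓; ∠KVQ = 36.30° ✓; |VQ| = 7.000 ✗.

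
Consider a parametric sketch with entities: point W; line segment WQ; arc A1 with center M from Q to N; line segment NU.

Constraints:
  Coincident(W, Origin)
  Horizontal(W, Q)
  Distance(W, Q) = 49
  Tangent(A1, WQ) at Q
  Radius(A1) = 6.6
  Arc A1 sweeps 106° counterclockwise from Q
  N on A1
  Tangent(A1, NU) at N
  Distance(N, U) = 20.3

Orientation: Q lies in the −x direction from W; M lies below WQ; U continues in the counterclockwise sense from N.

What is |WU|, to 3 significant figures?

57.1

W is at the origin; W and Q share the same y with |WQ| = 49.0 and Q on the −x side, so Q = (-49.0, 0.00). Since A1 is tangent to WQ there, MQ ⟂ WQ, so M = Q + (0, -6.6) = (-49.0, -6.60). On A1, Q sits at bearing 90° from M; a 106° counterclockwise sweep puts N at bearing 196°, so N = M + 6.6·(cos 196°, sin 196°) = (-55.3, -8.42). The tangent condition forces MN to be normal to NU, so NU runs along (−sin 196°, cos 196°); with |NU| = 20.3, U = (-49.7, -27.9). Then |WU| = |U − W| = 57.1.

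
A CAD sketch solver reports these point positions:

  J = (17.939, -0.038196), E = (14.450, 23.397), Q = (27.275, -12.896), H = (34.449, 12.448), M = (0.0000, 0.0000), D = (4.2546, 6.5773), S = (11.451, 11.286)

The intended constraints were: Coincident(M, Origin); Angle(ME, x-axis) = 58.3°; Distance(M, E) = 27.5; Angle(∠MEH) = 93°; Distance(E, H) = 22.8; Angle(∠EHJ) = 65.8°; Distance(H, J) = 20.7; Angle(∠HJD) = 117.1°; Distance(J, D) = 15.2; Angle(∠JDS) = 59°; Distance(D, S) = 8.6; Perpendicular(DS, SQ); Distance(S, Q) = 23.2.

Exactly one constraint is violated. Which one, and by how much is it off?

Distance(S, Q) = 23.2 — off by 5.70.

M = (0.00, 0.00) ✓; ME at 58.30° ✓; |ME| = 27.50 ✓; ∠MEH = 93.00° ✓; |EH| = 22.80 ✓; ∠EHJ = 65.80° ✓; |HJ| = 20.70 ✓; ∠HJD = 117.1° ✓; |JD| = 15.20 ✓; ∠JDS = 59.00° ✓; |DS| = 8.600 ✓; ∠(DS, SQ) = 90.00° ✓; |SQ| = 28.90 ✗.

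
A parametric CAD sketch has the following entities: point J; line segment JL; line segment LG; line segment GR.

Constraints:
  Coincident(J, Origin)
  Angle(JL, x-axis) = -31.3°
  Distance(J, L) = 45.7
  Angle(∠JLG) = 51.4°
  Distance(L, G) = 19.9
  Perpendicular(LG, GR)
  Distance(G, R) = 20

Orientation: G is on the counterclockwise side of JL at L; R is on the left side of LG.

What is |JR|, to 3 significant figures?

17.9

J is at the origin; JL runs at -31.3° with length 45.7, so L = 45.7·(cos -31.3°, sin -31.3°) = (39.0, -23.7). ∠JLG = 51.4°, so LG runs at -31.3° + (180° − 51.4°) = 97.3° from the x-axis; with |LG| = 19.9, G = L + 19.9·(cos 97.3°, sin 97.3°) = (36.5, -4.00). LG is perpendicular to GR; with |GR| = 20.0 on the left of LG, R = G + 20.0·(-0.992, -0.127) = (16.7, -6.54). Then |JR| = |R − J| = 17.9.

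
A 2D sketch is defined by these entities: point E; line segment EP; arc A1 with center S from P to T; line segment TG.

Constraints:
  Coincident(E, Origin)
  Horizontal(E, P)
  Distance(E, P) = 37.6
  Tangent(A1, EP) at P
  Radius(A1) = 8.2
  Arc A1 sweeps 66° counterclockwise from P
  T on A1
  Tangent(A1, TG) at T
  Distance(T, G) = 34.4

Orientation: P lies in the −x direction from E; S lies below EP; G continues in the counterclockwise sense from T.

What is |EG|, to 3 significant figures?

69.3

E is at the origin; E and P share the same y with |EP| = 37.6 and P on the −x side, so P = (-37.6, 0.00). The tangent condition forces SP to be normal to EP, so S = P + (0, -8.2) = (-37.6, -8.20). On A1, P sits at bearing 90° from S; a 66° counterclockwise sweep puts T at bearing 156°, so T = S + 8.2·(cos 156°, sin 156°) = (-45.1, -4.86). Since A1 is tangent to TG there, ST ⟂ TG, so TG runs along (−sin 156°, cos 156°); with |TG| = 34.4, G = (-59.1, -36.3). Then |EG| = |G − E| = 69.3.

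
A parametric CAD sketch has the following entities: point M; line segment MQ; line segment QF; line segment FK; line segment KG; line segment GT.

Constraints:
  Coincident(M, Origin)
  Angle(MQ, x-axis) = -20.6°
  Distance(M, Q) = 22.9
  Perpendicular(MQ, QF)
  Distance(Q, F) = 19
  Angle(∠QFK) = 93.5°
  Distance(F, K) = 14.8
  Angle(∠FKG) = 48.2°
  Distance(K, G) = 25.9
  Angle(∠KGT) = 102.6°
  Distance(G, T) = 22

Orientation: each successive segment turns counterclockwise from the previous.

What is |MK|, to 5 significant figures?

21.499

MQ is perpendicular to QF, so QF runs at 69.400°; with |QF| = 19.0, F = (28.121, 9.7280). ∠QFK = 93.5° gives FK at 155.90° from the x-axis; with |FK| = 14.8, K = (14.611, 15.771). Then |MK| = |K − M| = 21.499.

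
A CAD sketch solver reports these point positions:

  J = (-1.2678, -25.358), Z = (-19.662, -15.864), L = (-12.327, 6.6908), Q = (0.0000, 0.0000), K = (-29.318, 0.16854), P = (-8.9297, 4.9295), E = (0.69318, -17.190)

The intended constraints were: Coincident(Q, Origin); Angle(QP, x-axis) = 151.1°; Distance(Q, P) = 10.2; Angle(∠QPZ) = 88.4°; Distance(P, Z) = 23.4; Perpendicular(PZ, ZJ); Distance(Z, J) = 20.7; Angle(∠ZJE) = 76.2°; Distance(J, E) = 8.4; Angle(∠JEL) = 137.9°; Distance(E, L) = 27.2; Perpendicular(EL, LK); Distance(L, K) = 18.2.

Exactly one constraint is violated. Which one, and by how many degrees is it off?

Perpendicular(EL, LK) — off by 7.60°.

Q = (0.00, 0.00) ✓; QP at 151.1° ✓; |QP| = 10.20 ✓; ∠QPZ = 88.40° ✓; |PZ| = 23.40 ✓; ∠(PZ, ZJ) = 90.00° ✓; |ZJ| = 20.70 ✓; ∠ZJE = 76.20° ✓; |JE| = 8.400 ✓; ∠JEL = 137.9° ✓; |EL| = 27.20 ✓; ∠(EL, LK) = 82.40° ✗; |LK| = 18.20 ✓.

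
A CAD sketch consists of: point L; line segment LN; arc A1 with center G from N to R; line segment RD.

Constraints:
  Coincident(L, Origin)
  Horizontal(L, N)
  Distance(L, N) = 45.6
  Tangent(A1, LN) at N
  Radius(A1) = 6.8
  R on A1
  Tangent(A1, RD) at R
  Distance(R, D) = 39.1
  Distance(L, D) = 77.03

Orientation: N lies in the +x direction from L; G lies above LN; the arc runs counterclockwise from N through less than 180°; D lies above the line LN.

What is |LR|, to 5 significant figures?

52.219

Checks: |LN| = 45.60 ✓; |GN| = 6.800 ✓; |GR| = 6.800 ✓; ∠(GR, RD) = 90.00° ✓; |RD| = 39.10 ✓; |LD| = 77.03 ✓.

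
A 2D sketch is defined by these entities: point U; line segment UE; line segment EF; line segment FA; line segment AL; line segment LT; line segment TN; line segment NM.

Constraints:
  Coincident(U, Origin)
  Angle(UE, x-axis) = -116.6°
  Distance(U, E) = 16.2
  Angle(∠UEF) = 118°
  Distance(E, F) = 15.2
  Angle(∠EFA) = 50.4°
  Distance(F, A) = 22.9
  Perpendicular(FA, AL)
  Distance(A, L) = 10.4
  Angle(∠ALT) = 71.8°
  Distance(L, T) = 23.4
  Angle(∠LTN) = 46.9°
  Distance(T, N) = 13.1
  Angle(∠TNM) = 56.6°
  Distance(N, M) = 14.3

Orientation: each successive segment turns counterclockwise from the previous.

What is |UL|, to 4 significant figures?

3.294

U is at the origin; UE runs at -116.6° with length 16.2, so E = (-7.254, -14.49). ∠UEF = 118.0° gives EF at -54.60° from the x-axis; with |EF| = 15.2, F = (1.551, -26.88). ∠EFA = 50.4° gives FA at 75.00° from the x-axis; with |FA| = 22.9, A = (7.478, -4.756). FA is perpendicular to AL, so AL runs at 165.0°; with |AL| = 10.4, L = (-2.567, -2.064). Then |UL| = |L − U| = 3.294.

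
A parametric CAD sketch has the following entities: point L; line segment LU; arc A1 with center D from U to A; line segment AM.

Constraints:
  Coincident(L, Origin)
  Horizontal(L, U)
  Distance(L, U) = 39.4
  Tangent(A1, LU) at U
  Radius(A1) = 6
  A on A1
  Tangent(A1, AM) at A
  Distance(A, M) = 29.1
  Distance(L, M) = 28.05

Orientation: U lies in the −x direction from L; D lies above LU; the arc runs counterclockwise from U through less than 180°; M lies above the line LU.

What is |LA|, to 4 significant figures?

35.02

L is at the origin; L and U share the same y with |LU| = 39.4 and U on the −x side, so U = (-39.40, 0.000). A1 meets LU tangentially, so DU is at right angles to LU, so D = U + (0, 6) = (-39.40, 6.000). Since DA ⟂ AM (tangency), |DM| = √(6.0² + 29.1²) = 29.71 regardless of where A sits on A1. So M lies on both circle(L, 28.05) and circle(D, 29.71); the above-LU intersection is M = (-15.36, 23.47). A is the foot of the tangent from M: A = (-34.97, 1.959).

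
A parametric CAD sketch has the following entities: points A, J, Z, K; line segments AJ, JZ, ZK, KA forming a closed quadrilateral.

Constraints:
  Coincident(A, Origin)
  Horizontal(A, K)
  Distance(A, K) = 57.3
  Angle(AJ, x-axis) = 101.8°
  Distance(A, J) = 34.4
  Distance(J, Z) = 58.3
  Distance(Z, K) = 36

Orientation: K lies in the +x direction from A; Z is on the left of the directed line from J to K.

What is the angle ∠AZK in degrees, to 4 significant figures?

64.99°

A is at the origin; AK is horizontal with |AK| = 57.3 and K in +x, so K = (57.3, 0). AJ runs at 101.8° with |AJ| = 34.4, so J = (-7.035, 33.67). Z is determined by |JZ| = 58.3 and |ZK| = 36.0 together: it lies at the intersection of circle(J, 58.3) and circle(K, 36.0). With |JK| = 72.61, the foot of the radical line on JK is 50.79 from J and the perpendicular offset is √(58.3² − 50.79²) = 28.63. Taking the left-of-JK solution: Z = (51.24, 35.49).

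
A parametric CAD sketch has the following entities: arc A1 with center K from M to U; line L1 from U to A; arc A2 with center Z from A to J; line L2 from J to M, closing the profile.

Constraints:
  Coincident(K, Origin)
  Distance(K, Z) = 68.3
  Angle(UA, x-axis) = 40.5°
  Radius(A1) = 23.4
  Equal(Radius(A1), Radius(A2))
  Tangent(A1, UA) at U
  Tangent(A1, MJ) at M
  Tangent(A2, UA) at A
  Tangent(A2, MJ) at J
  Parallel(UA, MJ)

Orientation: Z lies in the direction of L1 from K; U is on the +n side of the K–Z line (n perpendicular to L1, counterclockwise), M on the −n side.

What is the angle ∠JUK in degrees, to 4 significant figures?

55.58°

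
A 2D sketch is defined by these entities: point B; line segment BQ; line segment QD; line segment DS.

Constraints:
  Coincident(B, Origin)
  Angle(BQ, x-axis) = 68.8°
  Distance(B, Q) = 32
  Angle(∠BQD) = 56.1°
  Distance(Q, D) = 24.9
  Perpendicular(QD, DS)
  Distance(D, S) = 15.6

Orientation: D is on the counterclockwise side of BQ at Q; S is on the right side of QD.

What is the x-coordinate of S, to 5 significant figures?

-16.148

B is at the origin; BQ runs at 68.8° with length 32.0, so Q = 32.0·(cos 68.8°, sin 68.8°) = (11.572, 29.834). ∠BQD = 56.1°, so QD runs at 68.8° + (180° − 56.1°) = 192.70° from the x-axis; with |QD| = 24.9, D = Q + 24.9·(cos 192.70°, sin 192.70°) = (-12.719, 24.360). QD is perpendicular to DS; with |DS| = 15.6 on the right of QD, S = D + 15.6·(-0.21985, 0.97553) = (-16.148, 39.579). So S.x = -16.148.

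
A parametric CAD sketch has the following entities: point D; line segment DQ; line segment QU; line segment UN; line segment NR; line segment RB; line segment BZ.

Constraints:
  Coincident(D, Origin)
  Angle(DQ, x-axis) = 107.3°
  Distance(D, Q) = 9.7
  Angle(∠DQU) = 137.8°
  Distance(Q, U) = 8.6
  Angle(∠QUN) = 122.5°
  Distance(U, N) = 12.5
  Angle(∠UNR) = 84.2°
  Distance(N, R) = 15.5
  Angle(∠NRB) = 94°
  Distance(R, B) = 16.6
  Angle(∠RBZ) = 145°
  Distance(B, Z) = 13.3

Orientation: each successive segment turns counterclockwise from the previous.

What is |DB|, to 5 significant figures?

3.2873

D is at the origin; DQ runs at 107.3° with length 9.7, so Q = (-2.8845, 9.2612). ∠DQU = 137.8° gives QU at 149.50° from the x-axis; with |QU| = 8.6, U = (-10.295, 13.626). ∠QUN = 122.5° gives UN at -153.00° from the x-axis; with |UN| = 12.5, N = (-21.432, 7.9511). ∠UNR = 84.2° gives NR at -57.200° from the x-axis; with |NR| = 15.5, R = (-13.036, -5.0777). ∠NRB = 94.0° gives RB at 28.800° from the x-axis; with |RB| = 16.6, B = (1.5110, 2.9195). Then |DB| = |B − D| = 3.2873.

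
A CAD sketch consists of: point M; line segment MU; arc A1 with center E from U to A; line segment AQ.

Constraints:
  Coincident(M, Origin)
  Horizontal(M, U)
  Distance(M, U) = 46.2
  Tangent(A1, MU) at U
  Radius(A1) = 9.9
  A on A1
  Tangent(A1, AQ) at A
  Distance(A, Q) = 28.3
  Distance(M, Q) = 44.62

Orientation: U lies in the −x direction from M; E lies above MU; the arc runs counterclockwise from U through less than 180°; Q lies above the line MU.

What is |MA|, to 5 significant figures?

37.387

Checks: ∠(EU, UM) = 90.00° ✓; |EU| = 9.900 ✓; |EA| = 9.900 ✓; ∠(EA, AQ) = 90.00° ✓; |AQ| = 28.30 ✓; |MQ| = 44.62 ✓.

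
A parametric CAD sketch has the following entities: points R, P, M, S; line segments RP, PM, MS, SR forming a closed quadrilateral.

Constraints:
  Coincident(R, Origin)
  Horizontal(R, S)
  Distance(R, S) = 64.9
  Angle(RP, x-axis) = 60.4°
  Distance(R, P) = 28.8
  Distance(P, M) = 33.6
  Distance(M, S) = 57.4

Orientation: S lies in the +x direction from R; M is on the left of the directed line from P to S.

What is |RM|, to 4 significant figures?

62.04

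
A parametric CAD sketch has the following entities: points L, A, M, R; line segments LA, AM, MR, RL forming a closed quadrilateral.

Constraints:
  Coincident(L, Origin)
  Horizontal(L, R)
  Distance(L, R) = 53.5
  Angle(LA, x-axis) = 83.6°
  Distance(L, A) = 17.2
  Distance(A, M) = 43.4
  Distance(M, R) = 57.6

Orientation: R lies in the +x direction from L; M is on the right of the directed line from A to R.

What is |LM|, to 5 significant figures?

26.403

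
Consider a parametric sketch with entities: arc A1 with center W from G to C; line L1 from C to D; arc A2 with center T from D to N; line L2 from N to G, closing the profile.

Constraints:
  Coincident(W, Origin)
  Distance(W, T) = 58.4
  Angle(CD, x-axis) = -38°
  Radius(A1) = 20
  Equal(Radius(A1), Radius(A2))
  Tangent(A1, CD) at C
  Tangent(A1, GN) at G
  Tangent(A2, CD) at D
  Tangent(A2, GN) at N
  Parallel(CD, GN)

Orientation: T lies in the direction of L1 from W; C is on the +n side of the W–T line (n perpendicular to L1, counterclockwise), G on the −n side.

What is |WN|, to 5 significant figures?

61.730

The slot axis is L1's direction at -38.0°, so u = (cos -38.0°, sin -38.0°) = (0.78801, -0.61566) and n = (−sin -38.0°, cos -38.0°) = (0.61566, 0.78801). W is at the origin and T lies 58.4 along u from W, so T = 58.4·u = (46.020, -35.955). Tangency of A1 to both parallel lines with radius 20.0 puts C and G at W ± 20.0·n: C = (12.313, 15.760), G = (-12.313, -15.760). Equal radii place D and N the same way about T: D = T + 20.0·n = (58.333, -20.194), N = T − 20.0·n = (33.707, -51.715). Then |WN| = |N − W| = 61.730.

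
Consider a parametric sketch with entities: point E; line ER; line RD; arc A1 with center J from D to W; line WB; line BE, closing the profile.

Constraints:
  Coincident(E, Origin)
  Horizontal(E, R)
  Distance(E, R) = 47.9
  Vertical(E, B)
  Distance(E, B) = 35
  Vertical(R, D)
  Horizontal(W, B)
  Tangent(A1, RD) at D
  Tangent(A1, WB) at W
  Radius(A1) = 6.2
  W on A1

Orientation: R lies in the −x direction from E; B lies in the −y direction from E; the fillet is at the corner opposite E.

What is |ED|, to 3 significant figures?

55.9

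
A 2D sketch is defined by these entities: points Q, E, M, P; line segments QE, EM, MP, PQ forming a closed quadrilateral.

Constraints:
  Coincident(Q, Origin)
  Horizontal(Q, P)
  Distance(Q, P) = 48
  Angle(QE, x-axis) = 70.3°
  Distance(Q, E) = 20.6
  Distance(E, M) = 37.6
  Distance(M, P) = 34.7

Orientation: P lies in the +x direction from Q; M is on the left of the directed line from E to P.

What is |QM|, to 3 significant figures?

53.7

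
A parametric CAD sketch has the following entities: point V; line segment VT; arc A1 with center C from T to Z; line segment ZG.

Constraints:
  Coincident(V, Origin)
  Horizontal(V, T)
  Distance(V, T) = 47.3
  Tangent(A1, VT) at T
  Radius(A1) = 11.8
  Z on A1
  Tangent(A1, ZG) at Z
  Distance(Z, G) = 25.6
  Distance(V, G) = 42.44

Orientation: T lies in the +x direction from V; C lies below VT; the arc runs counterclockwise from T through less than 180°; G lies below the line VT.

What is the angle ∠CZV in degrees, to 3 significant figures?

173°

Checks: |CZ| = 11.80 ✓; ∠(CZ, ZG) = 90.00° ✓; |ZG| = 25.60 ✓; |VG| = 42.44 ✓.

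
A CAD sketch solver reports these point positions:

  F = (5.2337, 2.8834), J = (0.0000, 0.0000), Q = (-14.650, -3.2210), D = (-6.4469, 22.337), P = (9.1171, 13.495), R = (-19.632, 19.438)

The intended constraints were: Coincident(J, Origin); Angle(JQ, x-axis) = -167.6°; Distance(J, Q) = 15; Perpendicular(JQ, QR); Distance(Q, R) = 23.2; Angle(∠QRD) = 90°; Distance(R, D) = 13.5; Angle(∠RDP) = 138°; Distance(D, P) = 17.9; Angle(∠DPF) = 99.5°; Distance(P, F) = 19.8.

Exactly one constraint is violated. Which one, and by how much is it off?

Distance(P, F) = 19.8 — off by 8.50.

J = (0.00, 0.00) ✓; JQ at -167.6° ✓; |JQ| = 15.00 ✓; ∠(JQ, QR) = 90.00° ✓; |QR| = 23.20 ✓; ∠QRD = 90.00° ✓; |RD| = 13.50 ✓; ∠RDP = 138.0° ✓; |DP| = 17.90 ✓; ∠DPF = 99.50° ✓; |PF| = 11.30 ✗.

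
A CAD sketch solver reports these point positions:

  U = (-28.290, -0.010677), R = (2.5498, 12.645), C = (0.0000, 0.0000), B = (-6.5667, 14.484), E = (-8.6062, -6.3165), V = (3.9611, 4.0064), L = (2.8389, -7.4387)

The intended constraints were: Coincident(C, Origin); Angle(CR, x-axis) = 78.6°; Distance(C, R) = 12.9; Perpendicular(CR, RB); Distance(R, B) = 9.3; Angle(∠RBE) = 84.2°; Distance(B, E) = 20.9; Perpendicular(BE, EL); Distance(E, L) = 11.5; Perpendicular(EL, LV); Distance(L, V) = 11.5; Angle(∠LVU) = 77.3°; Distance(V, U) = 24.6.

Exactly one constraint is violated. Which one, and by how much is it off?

Distance(V, U) = 24.6 — off by 7.90.

C = (0.00, 0.00) ✓; CR at 78.60° ✓; |CR| = 12.90 ✓; ∠(CR, RB) = 90.00° ✓; |RB| = 9.300 ✓; ∠RBE = 84.20° ✓; |BE| = 20.90 ✓; ∠(BE, EL) = 90.00° ✓; |EL| = 11.50 ✓; ∠(EL, LV) = 90.00° ✓; |LV| = 11.50 ✓; ∠LVU = 77.30° ✓; |VU| = 32.50 ✗.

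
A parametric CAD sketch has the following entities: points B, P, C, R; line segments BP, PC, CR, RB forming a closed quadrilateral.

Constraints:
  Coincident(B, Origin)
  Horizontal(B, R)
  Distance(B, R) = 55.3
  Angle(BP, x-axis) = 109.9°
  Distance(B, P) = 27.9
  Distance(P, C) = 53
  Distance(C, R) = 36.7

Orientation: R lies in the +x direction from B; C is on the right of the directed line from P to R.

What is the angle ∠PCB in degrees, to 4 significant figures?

17.24°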